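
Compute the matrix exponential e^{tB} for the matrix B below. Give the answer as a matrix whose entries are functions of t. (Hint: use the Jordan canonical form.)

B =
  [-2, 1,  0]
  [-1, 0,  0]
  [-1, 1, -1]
e^{tB} =
  [-t*exp(-t) + exp(-t), t*exp(-t), 0]
  [-t*exp(-t), t*exp(-t) + exp(-t), 0]
  [-t*exp(-t), t*exp(-t), exp(-t)]

Strategy: write B = P · J · P⁻¹ where J is a Jordan canonical form, so e^{tB} = P · e^{tJ} · P⁻¹, and e^{tJ} can be computed block-by-block.

B has Jordan form
J =
  [-1,  1,  0]
  [ 0, -1,  0]
  [ 0,  0, -1]
(up to reordering of blocks).

Per-block formulas:
  For a 2×2 Jordan block J_2(-1): exp(t · J_2(-1)) = e^(-1t)·(I + t·N), where N is the 2×2 nilpotent shift.
  For a 1×1 block at λ = -1: exp(t · [-1]) = [e^(-1t)].

After assembling e^{tJ} and conjugating by P, we get:

e^{tB} =
  [-t*exp(-t) + exp(-t), t*exp(-t), 0]
  [-t*exp(-t), t*exp(-t) + exp(-t), 0]
  [-t*exp(-t), t*exp(-t), exp(-t)]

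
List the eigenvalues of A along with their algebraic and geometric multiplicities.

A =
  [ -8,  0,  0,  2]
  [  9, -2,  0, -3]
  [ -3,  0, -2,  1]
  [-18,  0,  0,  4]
λ = -2: alg = 4, geom = 3

Step 1 — factor the characteristic polynomial to read off the algebraic multiplicities:
  χ_A(x) = (x + 2)^4

Step 2 — compute geometric multiplicities via the rank-nullity identity g(λ) = n − rank(A − λI):
  rank(A − (-2)·I) = 1, so dim ker(A − (-2)·I) = n − 1 = 3

Summary:
  λ = -2: algebraic multiplicity = 4, geometric multiplicity = 3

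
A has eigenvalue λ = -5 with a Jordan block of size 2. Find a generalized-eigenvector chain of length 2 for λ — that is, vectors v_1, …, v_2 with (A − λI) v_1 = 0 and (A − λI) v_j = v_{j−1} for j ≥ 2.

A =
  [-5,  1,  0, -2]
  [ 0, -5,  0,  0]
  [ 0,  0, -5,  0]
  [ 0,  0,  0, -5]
A Jordan chain for λ = -5 of length 2:
v_1 = (1, 0, 0, 0)ᵀ
v_2 = (0, 1, 0, 0)ᵀ

Let N = A − (-5)·I. We want v_2 with N^2 v_2 = 0 but N^1 v_2 ≠ 0; then v_{j-1} := N · v_j for j = 2, …, 2.

Pick v_2 = (0, 1, 0, 0)ᵀ.
Then v_1 = N · v_2 = (1, 0, 0, 0)ᵀ.

Sanity check: (A − (-5)·I) v_1 = (0, 0, 0, 0)ᵀ = 0. ✓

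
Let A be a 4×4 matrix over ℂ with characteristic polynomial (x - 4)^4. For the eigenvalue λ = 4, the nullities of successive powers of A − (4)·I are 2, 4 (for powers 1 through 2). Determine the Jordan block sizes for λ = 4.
Block sizes for λ = 4: [2, 2]

From the dimensions of kernels of powers, the number of Jordan blocks of size at least j is d_j − d_{j−1} where d_j = dim ker(N^j) (with d_0 = 0). Computing the differences gives [2, 2].
The number of blocks of size exactly k is (#blocks of size ≥ k) − (#blocks of size ≥ k + 1), so the partition is: 2 block(s) of size 2.
In nonincreasing order the block sizes are [2, 2].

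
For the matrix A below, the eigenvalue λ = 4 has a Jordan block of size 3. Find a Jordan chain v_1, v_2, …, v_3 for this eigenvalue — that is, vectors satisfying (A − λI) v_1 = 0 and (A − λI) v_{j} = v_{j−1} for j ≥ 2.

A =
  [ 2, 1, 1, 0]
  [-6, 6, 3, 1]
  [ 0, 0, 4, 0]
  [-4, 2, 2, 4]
A Jordan chain for λ = 4 of length 3:
v_1 = (-2, -4, 0, -4)ᵀ
v_2 = (-2, -6, 0, -4)ᵀ
v_3 = (1, 0, 0, 0)ᵀ

Let N = A − (4)·I. We want v_3 with N^3 v_3 = 0 but N^2 v_3 ≠ 0; then v_{j-1} := N · v_j for j = 3, …, 2.

Pick v_3 = (1, 0, 0, 0)ᵀ.
Then v_2 = N · v_3 = (-2, -6, 0, -4)ᵀ.
Then v_1 = N · v_2 = (-2, -4, 0, -4)ᵀ.

Sanity check: (A − (4)·I) v_1 = (0, 0, 0, 0)ᵀ = 0. ✓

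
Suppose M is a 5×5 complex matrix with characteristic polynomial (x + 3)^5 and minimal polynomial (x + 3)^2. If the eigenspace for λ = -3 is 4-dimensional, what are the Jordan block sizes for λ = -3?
Block sizes for λ = -3: [2, 1, 1, 1]

Step 1 — from the characteristic polynomial, algebraic multiplicity of λ = -3 is 5. From dim ker(M − (-3)·I) = 4, there are exactly 4 Jordan blocks for λ = -3.
Step 2 — from the minimal polynomial, the factor (x + 3)^2 tells us the largest block for λ = -3 has size 2.
Step 3 — with total size 5, 4 blocks, and largest block 2, the block sizes (in nonincreasing order) are [2, 1, 1, 1].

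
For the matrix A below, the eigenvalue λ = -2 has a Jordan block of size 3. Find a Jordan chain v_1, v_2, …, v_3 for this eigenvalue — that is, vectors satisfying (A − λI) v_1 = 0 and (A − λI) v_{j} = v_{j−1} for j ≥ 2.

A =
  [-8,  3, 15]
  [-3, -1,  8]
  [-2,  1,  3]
A Jordan chain for λ = -2 of length 3:
v_1 = (-3, -1, -1)ᵀ
v_2 = (-6, -3, -2)ᵀ
v_3 = (1, 0, 0)ᵀ

Let N = A − (-2)·I. We want v_3 with N^3 v_3 = 0 but N^2 v_3 ≠ 0; then v_{j-1} := N · v_j for j = 3, …, 2.

Pick v_3 = (1, 0, 0)ᵀ.
Then v_2 = N · v_3 = (-6, -3, -2)ᵀ.
Then v_1 = N · v_2 = (-3, -1, -1)ᵀ.

Sanity check: (A − (-2)·I) v_1 = (0, 0, 0)ᵀ = 0. ✓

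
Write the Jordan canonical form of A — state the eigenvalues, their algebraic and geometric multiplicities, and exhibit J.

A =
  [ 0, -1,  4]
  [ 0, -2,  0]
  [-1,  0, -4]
J_3(-2)

The characteristic polynomial is
  det(x·I − A) = x^3 + 6*x^2 + 12*x + 8 = (x + 2)^3

Eigenvalues and multiplicities (the geometric multiplicity of λ is n − rank(A − λI), which equals the number of Jordan blocks for λ):
  λ = -2: algebraic multiplicity = 3, geometric multiplicity = 1

Determining the block sizes for each eigenvalue:
  λ = -2: one block (gm = 1), so the single block has size am = 3 → block sizes [3]

Assembling the blocks gives a Jordan form
J =
  [-2,  1,  0]
  [ 0, -2,  1]
  [ 0,  0, -2]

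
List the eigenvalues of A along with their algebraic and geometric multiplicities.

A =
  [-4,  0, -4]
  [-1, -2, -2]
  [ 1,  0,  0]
λ = -2: alg = 3, geom = 2

Step 1 — factor the characteristic polynomial to read off the algebraic multiplicities:
  χ_A(x) = (x + 2)^3

Step 2 — compute geometric multiplicities via the rank-nullity identity g(λ) = n − rank(A − λI):
  rank(A − (-2)·I) = 1, so dim ker(A − (-2)·I) = n − 1 = 2

Summary:
  λ = -2: algebraic multiplicity = 3, geometric multiplicity = 2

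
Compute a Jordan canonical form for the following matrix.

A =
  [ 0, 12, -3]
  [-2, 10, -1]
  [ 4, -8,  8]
J_2(6) ⊕ J_1(6)

The characteristic polynomial is
  det(x·I − A) = x^3 - 18*x^2 + 108*x - 216 = (x - 6)^3

Eigenvalues and multiplicities (the geometric multiplicity of λ is n − rank(A − λI), which equals the number of Jordan blocks for λ):
  λ = 6: algebraic multiplicity = 3, geometric multiplicity = 2

Determining the block sizes for each eigenvalue:
  λ = 6: 2 blocks summing to 3 forces exactly one block of size 2 and the rest size 1 → block sizes [2, 1]

Assembling the blocks gives a Jordan form
J =
  [6, 1, 0]
  [0, 6, 0]
  [0, 0, 6]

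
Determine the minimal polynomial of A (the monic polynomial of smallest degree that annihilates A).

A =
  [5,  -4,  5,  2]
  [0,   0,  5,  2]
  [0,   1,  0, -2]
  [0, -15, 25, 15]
x^3 - 15*x^2 + 75*x - 125

The characteristic polynomial is χ_A(x) = (x - 5)^4, so the eigenvalues are known. The minimal polynomial is
  m_A(x) = Π_λ (x − λ)^{k_λ}
where k_λ is the size of the *largest* Jordan block for λ (equivalently, the smallest k with (A − λI)^k v = 0 for every generalised eigenvector v of λ).

  λ = 5: largest Jordan block has size 3, contributing (x − 5)^3

So m_A(x) = (x - 5)^3 = x^3 - 15*x^2 + 75*x - 125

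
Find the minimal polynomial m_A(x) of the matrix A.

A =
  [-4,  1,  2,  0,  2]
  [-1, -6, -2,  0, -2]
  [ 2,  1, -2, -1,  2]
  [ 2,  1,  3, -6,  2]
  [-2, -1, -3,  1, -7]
x^3 + 15*x^2 + 75*x + 125

The characteristic polynomial is χ_A(x) = (x + 5)^5, so the eigenvalues are known. The minimal polynomial is
  m_A(x) = Π_λ (x − λ)^{k_λ}
where k_λ is the size of the *largest* Jordan block for λ (equivalently, the smallest k with (A − λI)^k v = 0 for every generalised eigenvector v of λ).

  λ = -5: largest Jordan block has size 3, contributing (x + 5)^3

So m_A(x) = (x + 5)^3 = x^3 + 15*x^2 + 75*x + 125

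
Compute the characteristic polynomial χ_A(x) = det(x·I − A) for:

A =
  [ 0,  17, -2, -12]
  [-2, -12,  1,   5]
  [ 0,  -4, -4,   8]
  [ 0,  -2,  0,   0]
x^4 + 16*x^3 + 96*x^2 + 256*x + 256

Expanding det(x·I − A) (e.g. by cofactor expansion or by noting that A is similar to its Jordan form J, which has the same characteristic polynomial as A) gives
  χ_A(x) = x^4 + 16*x^3 + 96*x^2 + 256*x + 256
which factors as (x + 4)^4. The eigenvalues (with algebraic multiplicities) are λ = -4 with multiplicity 4.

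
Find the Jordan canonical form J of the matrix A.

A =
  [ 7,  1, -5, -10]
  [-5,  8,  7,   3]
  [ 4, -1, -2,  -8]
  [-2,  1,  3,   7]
J_3(5) ⊕ J_1(5)

The characteristic polynomial is
  det(x·I − A) = x^4 - 20*x^3 + 150*x^2 - 500*x + 625 = (x - 5)^4

Eigenvalues and multiplicities (the geometric multiplicity of λ is n − rank(A − λI), which equals the number of Jordan blocks for λ):
  λ = 5: algebraic multiplicity = 4, geometric multiplicity = 2

Determining the block sizes for each eigenvalue:
  λ = 5: with am = 4 and gm = 2, the partition is not yet determined (e.g. several partitions of 4 into 2 parts exist). Let N = A − (5)·I. Computing rank(N^1) = 2, rank(N^2) = 1, rank(N^3) = 0; the number of blocks of size ≥ j is rank(N^{j−1}) − rank(N^j), giving [2, 1, 1]. So we have 1 block(s) of size 3, 1 block(s) of size 1 → block sizes [3, 1]

Assembling the blocks gives a Jordan form
J =
  [5, 1, 0, 0]
  [0, 5, 1, 0]
  [0, 0, 5, 0]
  [0, 0, 0, 5]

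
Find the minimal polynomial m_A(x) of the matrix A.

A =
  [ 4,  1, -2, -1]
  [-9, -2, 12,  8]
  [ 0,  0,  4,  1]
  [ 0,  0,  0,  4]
x^4 - 10*x^3 + 33*x^2 - 40*x + 16

The characteristic polynomial is χ_A(x) = (x - 4)^2*(x - 1)^2, so the eigenvalues are known. The minimal polynomial is
  m_A(x) = Π_λ (x − λ)^{k_λ}
where k_λ is the size of the *largest* Jordan block for λ (equivalently, the smallest k with (A − λI)^k v = 0 for every generalised eigenvector v of λ).

  λ = 1: largest Jordan block has size 2, contributing (x − 1)^2
  λ = 4: largest Jordan block has size 2, contributing (x − 4)^2

So m_A(x) = (x - 4)^2*(x - 1)^2 = x^4 - 10*x^3 + 33*x^2 - 40*x + 16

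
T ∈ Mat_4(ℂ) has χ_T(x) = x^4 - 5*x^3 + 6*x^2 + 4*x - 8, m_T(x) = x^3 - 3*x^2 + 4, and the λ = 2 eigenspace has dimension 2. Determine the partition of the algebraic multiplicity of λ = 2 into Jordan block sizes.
Block sizes for λ = 2: [2, 1]

Step 1 — from the characteristic polynomial, algebraic multiplicity of λ = 2 is 3. From dim ker(T − (2)·I) = 2, there are exactly 2 Jordan blocks for λ = 2.
Step 2 — from the minimal polynomial, the factor (x − 2)^2 tells us the largest block for λ = 2 has size 2.
Step 3 — with total size 3, 2 blocks, and largest block 2, the block sizes (in nonincreasing order) are [2, 1].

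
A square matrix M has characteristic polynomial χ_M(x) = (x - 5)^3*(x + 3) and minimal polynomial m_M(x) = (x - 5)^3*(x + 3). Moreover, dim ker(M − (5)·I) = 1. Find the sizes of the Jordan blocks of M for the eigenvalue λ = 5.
Block sizes for λ = 5: [3]

Step 1 — from the characteristic polynomial, algebraic multiplicity of λ = 5 is 3. From dim ker(M − (5)·I) = 1, there are exactly 1 Jordan blocks for λ = 5.
Step 2 — from the minimal polynomial, the factor (x − 5)^3 tells us the largest block for λ = 5 has size 3.
Step 3 — with total size 3, 1 blocks, and largest block 3, the block sizes (in nonincreasing order) are [3].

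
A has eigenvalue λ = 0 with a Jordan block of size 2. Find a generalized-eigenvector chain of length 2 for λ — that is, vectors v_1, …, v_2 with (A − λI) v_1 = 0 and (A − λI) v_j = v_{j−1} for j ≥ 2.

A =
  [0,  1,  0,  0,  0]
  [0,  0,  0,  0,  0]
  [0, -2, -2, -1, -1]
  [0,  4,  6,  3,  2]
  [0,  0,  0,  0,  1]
A Jordan chain for λ = 0 of length 2:
v_1 = (1, 0, -2, 4, 0)ᵀ
v_2 = (0, 1, 0, 0, 0)ᵀ

Let N = A − (0)·I. We want v_2 with N^2 v_2 = 0 but N^1 v_2 ≠ 0; then v_{j-1} := N · v_j for j = 2, …, 2.

Pick v_2 = (0, 1, 0, 0, 0)ᵀ.
Then v_1 = N · v_2 = (1, 0, -2, 4, 0)ᵀ.

Sanity check: (A − (0)·I) v_1 = (0, 0, 0, 0, 0)ᵀ = 0. ✓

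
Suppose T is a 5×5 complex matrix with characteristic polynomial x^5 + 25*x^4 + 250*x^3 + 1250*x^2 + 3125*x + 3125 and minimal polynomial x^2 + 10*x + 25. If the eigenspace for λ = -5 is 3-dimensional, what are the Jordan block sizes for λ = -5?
Block sizes for λ = -5: [2, 2, 1]

Step 1 — from the characteristic polynomial, algebraic multiplicity of λ = -5 is 5. From dim ker(T − (-5)·I) = 3, there are exactly 3 Jordan blocks for λ = -5.
Step 2 — from the minimal polynomial, the factor (x + 5)^2 tells us the largest block for λ = -5 has size 2.
Step 3 — with total size 5, 3 blocks, and largest block 2, the block sizes (in nonincreasing order) are [2, 2, 1].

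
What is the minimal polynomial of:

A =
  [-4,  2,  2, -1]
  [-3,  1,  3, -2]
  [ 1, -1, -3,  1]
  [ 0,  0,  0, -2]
x^2 + 4*x + 4

The characteristic polynomial is χ_A(x) = (x + 2)^4, so the eigenvalues are known. The minimal polynomial is
  m_A(x) = Π_λ (x − λ)^{k_λ}
where k_λ is the size of the *largest* Jordan block for λ (equivalently, the smallest k with (A − λI)^k v = 0 for every generalised eigenvector v of λ).

  λ = -2: largest Jordan block has size 2, contributing (x + 2)^2

So m_A(x) = (x + 2)^2 = x^2 + 4*x + 4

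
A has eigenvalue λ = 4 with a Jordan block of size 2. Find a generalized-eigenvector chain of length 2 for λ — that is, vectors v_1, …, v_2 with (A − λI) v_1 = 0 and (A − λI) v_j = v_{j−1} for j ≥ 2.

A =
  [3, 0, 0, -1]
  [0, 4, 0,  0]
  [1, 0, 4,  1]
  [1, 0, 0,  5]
A Jordan chain for λ = 4 of length 2:
v_1 = (-1, 0, 1, 1)ᵀ
v_2 = (1, 0, 0, 0)ᵀ

Let N = A − (4)·I. We want v_2 with N^2 v_2 = 0 but N^1 v_2 ≠ 0; then v_{j-1} := N · v_j for j = 2, …, 2.

Pick v_2 = (1, 0, 0, 0)ᵀ.
Then v_1 = N · v_2 = (-1, 0, 1, 1)ᵀ.

Sanity check: (A − (4)·I) v_1 = (0, 0, 0, 0)ᵀ = 0. ✓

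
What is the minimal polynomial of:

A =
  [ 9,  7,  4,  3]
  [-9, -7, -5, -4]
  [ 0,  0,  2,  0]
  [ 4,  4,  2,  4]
x^3 - 6*x^2 + 12*x - 8

The characteristic polynomial is χ_A(x) = (x - 2)^4, so the eigenvalues are known. The minimal polynomial is
  m_A(x) = Π_λ (x − λ)^{k_λ}
where k_λ is the size of the *largest* Jordan block for λ (equivalently, the smallest k with (A − λI)^k v = 0 for every generalised eigenvector v of λ).

  λ = 2: largest Jordan block has size 3, contributing (x − 2)^3

So m_A(x) = (x - 2)^3 = x^3 - 6*x^2 + 12*x - 8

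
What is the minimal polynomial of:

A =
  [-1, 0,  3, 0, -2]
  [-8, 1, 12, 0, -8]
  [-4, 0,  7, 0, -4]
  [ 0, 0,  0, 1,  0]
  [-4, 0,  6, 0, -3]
x^2 - 2*x + 1

The characteristic polynomial is χ_A(x) = (x - 1)^5, so the eigenvalues are known. The minimal polynomial is
  m_A(x) = Π_λ (x − λ)^{k_λ}
where k_λ is the size of the *largest* Jordan block for λ (equivalently, the smallest k with (A − λI)^k v = 0 for every generalised eigenvector v of λ).

  λ = 1: largest Jordan block has size 2, contributing (x − 1)^2

So m_A(x) = (x - 1)^2 = x^2 - 2*x + 1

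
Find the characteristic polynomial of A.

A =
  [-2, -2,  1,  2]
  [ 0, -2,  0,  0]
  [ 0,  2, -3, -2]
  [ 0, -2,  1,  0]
x^4 + 7*x^3 + 18*x^2 + 20*x + 8

Expanding det(x·I − A) (e.g. by cofactor expansion or by noting that A is similar to its Jordan form J, which has the same characteristic polynomial as A) gives
  χ_A(x) = x^4 + 7*x^3 + 18*x^2 + 20*x + 8
which factors as (x + 1)*(x + 2)^3. The eigenvalues (with algebraic multiplicities) are λ = -2 with multiplicity 3, λ = -1 with multiplicity 1.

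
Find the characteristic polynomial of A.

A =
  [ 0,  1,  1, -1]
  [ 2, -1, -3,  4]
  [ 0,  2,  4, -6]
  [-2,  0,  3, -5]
x^4 + 2*x^3 + x^2

Expanding det(x·I − A) (e.g. by cofactor expansion or by noting that A is similar to its Jordan form J, which has the same characteristic polynomial as A) gives
  χ_A(x) = x^4 + 2*x^3 + x^2
which factors as x^2*(x + 1)^2. The eigenvalues (with algebraic multiplicities) are λ = -1 with multiplicity 2, λ = 0 with multiplicity 2.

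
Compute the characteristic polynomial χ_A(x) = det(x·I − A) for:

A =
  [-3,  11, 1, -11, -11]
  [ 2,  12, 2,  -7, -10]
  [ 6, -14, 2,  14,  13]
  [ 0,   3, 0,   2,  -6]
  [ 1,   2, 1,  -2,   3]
x^5 - 16*x^4 + 70*x^3 + 100*x^2 - 1375*x + 2500

Expanding det(x·I − A) (e.g. by cofactor expansion or by noting that A is similar to its Jordan form J, which has the same characteristic polynomial as A) gives
  χ_A(x) = x^5 - 16*x^4 + 70*x^3 + 100*x^2 - 1375*x + 2500
which factors as (x - 5)^4*(x + 4). The eigenvalues (with algebraic multiplicities) are λ = -4 with multiplicity 1, λ = 5 with multiplicity 4.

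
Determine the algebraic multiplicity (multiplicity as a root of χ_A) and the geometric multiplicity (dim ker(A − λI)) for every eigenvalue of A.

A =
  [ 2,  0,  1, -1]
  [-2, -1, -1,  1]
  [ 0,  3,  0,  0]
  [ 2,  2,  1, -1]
λ = 0: alg = 4, geom = 2

Step 1 — factor the characteristic polynomial to read off the algebraic multiplicities:
  χ_A(x) = x^4

Step 2 — compute geometric multiplicities via the rank-nullity identity g(λ) = n − rank(A − λI):
  rank(A − (0)·I) = 2, so dim ker(A − (0)·I) = n − 2 = 2

Summary:
  λ = 0: algebraic multiplicity = 4, geometric multiplicity = 2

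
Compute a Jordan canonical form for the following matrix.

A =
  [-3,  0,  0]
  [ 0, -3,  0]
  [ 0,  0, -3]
J_1(-3) ⊕ J_1(-3) ⊕ J_1(-3)

The characteristic polynomial is
  det(x·I − A) = x^3 + 9*x^2 + 27*x + 27 = (x + 3)^3

Eigenvalues and multiplicities (the geometric multiplicity of λ is n − rank(A − λI), which equals the number of Jordan blocks for λ):
  λ = -3: algebraic multiplicity = 3, geometric multiplicity = 3

Determining the block sizes for each eigenvalue:
  λ = -3: gm = am = 3, so every block has size 1 → block sizes [1, 1, 1]

Assembling the blocks gives a Jordan form
J =
  [-3,  0,  0]
  [ 0, -3,  0]
  [ 0,  0, -3]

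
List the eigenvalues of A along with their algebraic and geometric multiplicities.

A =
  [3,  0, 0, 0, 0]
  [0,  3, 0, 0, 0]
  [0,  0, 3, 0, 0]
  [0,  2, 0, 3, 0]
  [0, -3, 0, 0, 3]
λ = 3: alg = 5, geom = 4

Step 1 — factor the characteristic polynomial to read off the algebraic multiplicities:
  χ_A(x) = (x - 3)^5

Step 2 — compute geometric multiplicities via the rank-nullity identity g(λ) = n − rank(A − λI):
  rank(A − (3)·I) = 1, so dim ker(A − (3)·I) = n − 1 = 4

Summary:
  λ = 3: algebraic multiplicity = 5, geometric multiplicity = 4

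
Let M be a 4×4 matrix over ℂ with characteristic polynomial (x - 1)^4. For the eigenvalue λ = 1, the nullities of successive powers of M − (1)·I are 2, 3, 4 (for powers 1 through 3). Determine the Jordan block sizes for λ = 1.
Block sizes for λ = 1: [3, 1]

From the dimensions of kernels of powers, the number of Jordan blocks of size at least j is d_j − d_{j−1} where d_j = dim ker(N^j) (with d_0 = 0). Computing the differences gives [2, 1, 1].
The number of blocks of size exactly k is (#blocks of size ≥ k) − (#blocks of size ≥ k + 1), so the partition is: 1 block(s) of size 1, 1 block(s) of size 3.
In nonincreasing order the block sizes are [3, 1].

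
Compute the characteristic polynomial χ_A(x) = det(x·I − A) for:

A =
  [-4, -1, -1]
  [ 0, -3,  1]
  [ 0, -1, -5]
x^3 + 12*x^2 + 48*x + 64

Expanding det(x·I − A) (e.g. by cofactor expansion or by noting that A is similar to its Jordan form J, which has the same characteristic polynomial as A) gives
  χ_A(x) = x^3 + 12*x^2 + 48*x + 64
which factors as (x + 4)^3. The eigenvalues (with algebraic multiplicities) are λ = -4 with multiplicity 3.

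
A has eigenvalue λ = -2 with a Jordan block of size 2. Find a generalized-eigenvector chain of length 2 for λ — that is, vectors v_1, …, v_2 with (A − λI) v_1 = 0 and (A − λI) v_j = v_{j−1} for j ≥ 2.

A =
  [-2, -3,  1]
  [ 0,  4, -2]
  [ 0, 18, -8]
A Jordan chain for λ = -2 of length 2:
v_1 = (-3, 6, 18)ᵀ
v_2 = (0, 1, 0)ᵀ

Let N = A − (-2)·I. We want v_2 with N^2 v_2 = 0 but N^1 v_2 ≠ 0; then v_{j-1} := N · v_j for j = 2, …, 2.

Pick v_2 = (0, 1, 0)ᵀ.
Then v_1 = N · v_2 = (-3, 6, 18)ᵀ.

Sanity check: (A − (-2)·I) v_1 = (0, 0, 0)ᵀ = 0. ✓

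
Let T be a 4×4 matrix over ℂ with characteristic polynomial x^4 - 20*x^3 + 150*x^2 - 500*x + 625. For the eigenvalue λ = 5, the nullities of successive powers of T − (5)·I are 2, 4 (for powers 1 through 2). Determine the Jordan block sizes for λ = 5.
Block sizes for λ = 5: [2, 2]

From the dimensions of kernels of powers, the number of Jordan blocks of size at least j is d_j − d_{j−1} where d_j = dim ker(N^j) (with d_0 = 0). Computing the differences gives [2, 2].
The number of blocks of size exactly k is (#blocks of size ≥ k) − (#blocks of size ≥ k + 1), so the partition is: 2 block(s) of size 2.
In nonincreasing order the block sizes are [2, 2].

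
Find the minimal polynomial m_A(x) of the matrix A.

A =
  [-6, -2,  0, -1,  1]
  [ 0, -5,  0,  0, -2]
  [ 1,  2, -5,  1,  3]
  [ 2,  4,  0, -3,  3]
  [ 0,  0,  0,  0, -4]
x^2 + 9*x + 20

The characteristic polynomial is χ_A(x) = (x + 4)^2*(x + 5)^3, so the eigenvalues are known. The minimal polynomial is
  m_A(x) = Π_λ (x − λ)^{k_λ}
where k_λ is the size of the *largest* Jordan block for λ (equivalently, the smallest k with (A − λI)^k v = 0 for every generalised eigenvector v of λ).

  λ = -5: largest Jordan block has size 1, contributing (x + 5)
  λ = -4: largest Jordan block has size 1, contributing (x + 4)

So m_A(x) = (x + 4)*(x + 5) = x^2 + 9*x + 20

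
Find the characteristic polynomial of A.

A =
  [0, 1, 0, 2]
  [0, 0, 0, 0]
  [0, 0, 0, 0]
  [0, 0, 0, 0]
x^4

Expanding det(x·I − A) (e.g. by cofactor expansion or by noting that A is similar to its Jordan form J, which has the same characteristic polynomial as A) gives
  χ_A(x) = x^4
which factors as x^4. The eigenvalues (with algebraic multiplicities) are λ = 0 with multiplicity 4.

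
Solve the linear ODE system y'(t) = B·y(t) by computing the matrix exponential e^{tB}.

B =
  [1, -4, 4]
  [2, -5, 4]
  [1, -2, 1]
e^{tB} =
  [2*t*exp(-t) + exp(-t), -4*t*exp(-t), 4*t*exp(-t)]
  [2*t*exp(-t), -4*t*exp(-t) + exp(-t), 4*t*exp(-t)]
  [t*exp(-t), -2*t*exp(-t), 2*t*exp(-t) + exp(-t)]

Strategy: write B = P · J · P⁻¹ where J is a Jordan canonical form, so e^{tB} = P · e^{tJ} · P⁻¹, and e^{tJ} can be computed block-by-block.

B has Jordan form
J =
  [-1,  1,  0]
  [ 0, -1,  0]
  [ 0,  0, -1]
(up to reordering of blocks).

Per-block formulas:
  For a 2×2 Jordan block J_2(-1): exp(t · J_2(-1)) = e^(-1t)·(I + t·N), where N is the 2×2 nilpotent shift.
  For a 1×1 block at λ = -1: exp(t · [-1]) = [e^(-1t)].

After assembling e^{tJ} and conjugating by P, we get:

e^{tB} =
  [2*t*exp(-t) + exp(-t), -4*t*exp(-t), 4*t*exp(-t)]
  [2*t*exp(-t), -4*t*exp(-t) + exp(-t), 4*t*exp(-t)]
  [t*exp(-t), -2*t*exp(-t), 2*t*exp(-t) + exp(-t)]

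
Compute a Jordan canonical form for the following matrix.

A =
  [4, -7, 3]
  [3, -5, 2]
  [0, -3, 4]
J_3(1)

The characteristic polynomial is
  det(x·I − A) = x^3 - 3*x^2 + 3*x - 1 = (x - 1)^3

Eigenvalues and multiplicities (the geometric multiplicity of λ is n − rank(A − λI), which equals the number of Jordan blocks for λ):
  λ = 1: algebraic multiplicity = 3, geometric multiplicity = 1

Determining the block sizes for each eigenvalue:
  λ = 1: one block (gm = 1), so the single block has size am = 3 → block sizes [3]

Assembling the blocks gives a Jordan form
J =
  [1, 1, 0]
  [0, 1, 1]
  [0, 0, 1]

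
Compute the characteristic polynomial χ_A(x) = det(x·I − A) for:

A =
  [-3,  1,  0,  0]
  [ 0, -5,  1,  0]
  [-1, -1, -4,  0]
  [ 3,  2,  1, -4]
x^4 + 16*x^3 + 96*x^2 + 256*x + 256

Expanding det(x·I − A) (e.g. by cofactor expansion or by noting that A is similar to its Jordan form J, which has the same characteristic polynomial as A) gives
  χ_A(x) = x^4 + 16*x^3 + 96*x^2 + 256*x + 256
which factors as (x + 4)^4. The eigenvalues (with algebraic multiplicities) are λ = -4 with multiplicity 4.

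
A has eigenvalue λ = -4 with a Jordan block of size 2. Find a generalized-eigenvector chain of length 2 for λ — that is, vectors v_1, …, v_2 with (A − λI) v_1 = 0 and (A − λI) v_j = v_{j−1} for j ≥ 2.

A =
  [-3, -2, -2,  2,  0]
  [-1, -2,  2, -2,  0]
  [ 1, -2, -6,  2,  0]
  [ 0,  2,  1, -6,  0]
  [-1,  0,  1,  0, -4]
A Jordan chain for λ = -4 of length 2:
v_1 = (4, -4, 4, -2, -2)ᵀ
v_2 = (2, -1, 0, 0, 0)ᵀ

Let N = A − (-4)·I. We want v_2 with N^2 v_2 = 0 but N^1 v_2 ≠ 0; then v_{j-1} := N · v_j for j = 2, …, 2.

Pick v_2 = (2, -1, 0, 0, 0)ᵀ.
Then v_1 = N · v_2 = (4, -4, 4, -2, -2)ᵀ.

Sanity check: (A − (-4)·I) v_1 = (0, 0, 0, 0, 0)ᵀ = 0. ✓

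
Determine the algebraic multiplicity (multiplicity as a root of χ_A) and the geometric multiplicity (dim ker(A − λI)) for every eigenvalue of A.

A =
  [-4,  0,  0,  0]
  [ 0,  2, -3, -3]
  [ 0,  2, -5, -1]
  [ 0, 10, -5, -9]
λ = -4: alg = 4, geom = 3

Step 1 — factor the characteristic polynomial to read off the algebraic multiplicities:
  χ_A(x) = (x + 4)^4

Step 2 — compute geometric multiplicities via the rank-nullity identity g(λ) = n − rank(A − λI):
  rank(A − (-4)·I) = 1, so dim ker(A − (-4)·I) = n − 1 = 3

Summary:
  λ = -4: algebraic multiplicity = 4, geometric multiplicity = 3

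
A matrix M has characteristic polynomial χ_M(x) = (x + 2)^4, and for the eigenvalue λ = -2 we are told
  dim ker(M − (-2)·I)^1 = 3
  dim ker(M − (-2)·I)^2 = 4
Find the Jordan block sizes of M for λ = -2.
Block sizes for λ = -2: [2, 1, 1]

From the dimensions of kernels of powers, the number of Jordan blocks of size at least j is d_j − d_{j−1} where d_j = dim ker(N^j) (with d_0 = 0). Computing the differences gives [3, 1].
The number of blocks of size exactly k is (#blocks of size ≥ k) − (#blocks of size ≥ k + 1), so the partition is: 2 block(s) of size 1, 1 block(s) of size 2.
In nonincreasing order the block sizes are [2, 1, 1].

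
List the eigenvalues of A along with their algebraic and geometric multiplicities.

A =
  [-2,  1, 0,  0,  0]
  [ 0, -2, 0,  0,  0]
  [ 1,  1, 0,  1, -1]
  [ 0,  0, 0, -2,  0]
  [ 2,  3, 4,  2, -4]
λ = -2: alg = 5, geom = 3

Step 1 — factor the characteristic polynomial to read off the algebraic multiplicities:
  χ_A(x) = (x + 2)^5

Step 2 — compute geometric multiplicities via the rank-nullity identity g(λ) = n − rank(A − λI):
  rank(A − (-2)·I) = 2, so dim ker(A − (-2)·I) = n − 2 = 3

Summary:
  λ = -2: algebraic multiplicity = 5, geometric multiplicity = 3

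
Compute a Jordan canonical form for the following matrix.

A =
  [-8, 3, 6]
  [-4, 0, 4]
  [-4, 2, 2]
J_2(-2) ⊕ J_1(-2)

The characteristic polynomial is
  det(x·I − A) = x^3 + 6*x^2 + 12*x + 8 = (x + 2)^3

Eigenvalues and multiplicities (the geometric multiplicity of λ is n − rank(A − λI), which equals the number of Jordan blocks for λ):
  λ = -2: algebraic multiplicity = 3, geometric multiplicity = 2

Determining the block sizes for each eigenvalue:
  λ = -2: 2 blocks summing to 3 forces exactly one block of size 2 and the rest size 1 → block sizes [2, 1]

Assembling the blocks gives a Jordan form
J =
  [-2,  1,  0]
  [ 0, -2,  0]
  [ 0,  0, -2]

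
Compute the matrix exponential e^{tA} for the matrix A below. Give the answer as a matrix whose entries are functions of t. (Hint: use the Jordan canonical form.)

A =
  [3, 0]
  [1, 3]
e^{tA} =
  [exp(3*t), 0]
  [t*exp(3*t), exp(3*t)]

Strategy: write A = P · J · P⁻¹ where J is a Jordan canonical form, so e^{tA} = P · e^{tJ} · P⁻¹, and e^{tJ} can be computed block-by-block.

A has Jordan form
J =
  [3, 1]
  [0, 3]
(up to reordering of blocks).

Per-block formulas:
  For a 2×2 Jordan block J_2(3): exp(t · J_2(3)) = e^(3t)·(I + t·N), where N is the 2×2 nilpotent shift.

After assembling e^{tJ} and conjugating by P, we get:

e^{tA} =
  [exp(3*t), 0]
  [t*exp(3*t), exp(3*t)]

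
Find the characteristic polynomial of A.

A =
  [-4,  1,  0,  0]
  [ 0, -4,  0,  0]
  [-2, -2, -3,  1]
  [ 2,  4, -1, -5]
x^4 + 16*x^3 + 96*x^2 + 256*x + 256

Expanding det(x·I − A) (e.g. by cofactor expansion or by noting that A is similar to its Jordan form J, which has the same characteristic polynomial as A) gives
  χ_A(x) = x^4 + 16*x^3 + 96*x^2 + 256*x + 256
which factors as (x + 4)^4. The eigenvalues (with algebraic multiplicities) are λ = -4 with multiplicity 4.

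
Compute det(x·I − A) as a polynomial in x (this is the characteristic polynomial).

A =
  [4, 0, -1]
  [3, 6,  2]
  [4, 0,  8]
x^3 - 18*x^2 + 108*x - 216

Expanding det(x·I − A) (e.g. by cofactor expansion or by noting that A is similar to its Jordan form J, which has the same characteristic polynomial as A) gives
  χ_A(x) = x^3 - 18*x^2 + 108*x - 216
which factors as (x - 6)^3. The eigenvalues (with algebraic multiplicities) are λ = 6 with multiplicity 3.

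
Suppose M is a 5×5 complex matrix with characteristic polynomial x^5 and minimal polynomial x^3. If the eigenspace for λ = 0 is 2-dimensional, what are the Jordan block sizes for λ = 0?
Block sizes for λ = 0: [3, 2]

Step 1 — from the characteristic polynomial, algebraic multiplicity of λ = 0 is 5. From dim ker(M − (0)·I) = 2, there are exactly 2 Jordan blocks for λ = 0.
Step 2 — from the minimal polynomial, the factor (x − 0)^3 tells us the largest block for λ = 0 has size 3.
Step 3 — with total size 5, 2 blocks, and largest block 3, the block sizes (in nonincreasing order) are [3, 2].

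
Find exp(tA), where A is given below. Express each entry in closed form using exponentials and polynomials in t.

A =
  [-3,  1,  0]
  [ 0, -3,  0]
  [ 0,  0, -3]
e^{tA} =
  [exp(-3*t), t*exp(-3*t), 0]
  [0, exp(-3*t), 0]
  [0, 0, exp(-3*t)]

Strategy: write A = P · J · P⁻¹ where J is a Jordan canonical form, so e^{tA} = P · e^{tJ} · P⁻¹, and e^{tJ} can be computed block-by-block.

A has Jordan form
J =
  [-3,  1,  0]
  [ 0, -3,  0]
  [ 0,  0, -3]
(up to reordering of blocks).

Per-block formulas:
  For a 2×2 Jordan block J_2(-3): exp(t · J_2(-3)) = e^(-3t)·(I + t·N), where N is the 2×2 nilpotent shift.
  For a 1×1 block at λ = -3: exp(t · [-3]) = [e^(-3t)].

After assembling e^{tJ} and conjugating by P, we get:

e^{tA} =
  [exp(-3*t), t*exp(-3*t), 0]
  [0, exp(-3*t), 0]
  [0, 0, exp(-3*t)]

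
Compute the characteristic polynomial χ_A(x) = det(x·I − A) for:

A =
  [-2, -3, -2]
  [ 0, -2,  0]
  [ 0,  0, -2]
x^3 + 6*x^2 + 12*x + 8

Expanding det(x·I − A) (e.g. by cofactor expansion or by noting that A is similar to its Jordan form J, which has the same characteristic polynomial as A) gives
  χ_A(x) = x^3 + 6*x^2 + 12*x + 8
which factors as (x + 2)^3. The eigenvalues (with algebraic multiplicities) are λ = -2 with multiplicity 3.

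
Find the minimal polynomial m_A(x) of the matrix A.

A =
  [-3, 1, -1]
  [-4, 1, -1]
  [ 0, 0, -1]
x^3 + 3*x^2 + 3*x + 1

The characteristic polynomial is χ_A(x) = (x + 1)^3, so the eigenvalues are known. The minimal polynomial is
  m_A(x) = Π_λ (x − λ)^{k_λ}
where k_λ is the size of the *largest* Jordan block for λ (equivalently, the smallest k with (A − λI)^k v = 0 for every generalised eigenvector v of λ).

  λ = -1: largest Jordan block has size 3, contributing (x + 1)^3

So m_A(x) = (x + 1)^3 = x^3 + 3*x^2 + 3*x + 1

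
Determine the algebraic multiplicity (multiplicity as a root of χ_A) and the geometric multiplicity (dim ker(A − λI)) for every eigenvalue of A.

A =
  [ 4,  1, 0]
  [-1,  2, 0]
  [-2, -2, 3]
λ = 3: alg = 3, geom = 2

Step 1 — factor the characteristic polynomial to read off the algebraic multiplicities:
  χ_A(x) = (x - 3)^3

Step 2 — compute geometric multiplicities via the rank-nullity identity g(λ) = n − rank(A − λI):
  rank(A − (3)·I) = 1, so dim ker(A − (3)·I) = n − 1 = 2

Summary:
  λ = 3: algebraic multiplicity = 3, geometric multiplicity = 2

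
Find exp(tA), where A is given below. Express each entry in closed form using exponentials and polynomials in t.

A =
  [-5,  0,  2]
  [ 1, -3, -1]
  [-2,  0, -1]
e^{tA} =
  [-2*t*exp(-3*t) + exp(-3*t), 0, 2*t*exp(-3*t)]
  [t*exp(-3*t), exp(-3*t), -t*exp(-3*t)]
  [-2*t*exp(-3*t), 0, 2*t*exp(-3*t) + exp(-3*t)]

Strategy: write A = P · J · P⁻¹ where J is a Jordan canonical form, so e^{tA} = P · e^{tJ} · P⁻¹, and e^{tJ} can be computed block-by-block.

A has Jordan form
J =
  [-3,  1,  0]
  [ 0, -3,  0]
  [ 0,  0, -3]
(up to reordering of blocks).

Per-block formulas:
  For a 1×1 block at λ = -3: exp(t · [-3]) = [e^(-3t)].
  For a 2×2 Jordan block J_2(-3): exp(t · J_2(-3)) = e^(-3t)·(I + t·N), where N is the 2×2 nilpotent shift.

After assembling e^{tJ} and conjugating by P, we get:

e^{tA} =
  [-2*t*exp(-3*t) + exp(-3*t), 0, 2*t*exp(-3*t)]
  [t*exp(-3*t), exp(-3*t), -t*exp(-3*t)]
  [-2*t*exp(-3*t), 0, 2*t*exp(-3*t) + exp(-3*t)]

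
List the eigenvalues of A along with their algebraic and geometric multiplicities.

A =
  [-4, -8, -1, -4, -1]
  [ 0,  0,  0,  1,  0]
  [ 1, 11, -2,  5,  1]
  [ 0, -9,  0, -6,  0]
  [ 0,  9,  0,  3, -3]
λ = -3: alg = 5, geom = 3

Step 1 — factor the characteristic polynomial to read off the algebraic multiplicities:
  χ_A(x) = (x + 3)^5

Step 2 — compute geometric multiplicities via the rank-nullity identity g(λ) = n − rank(A − λI):
  rank(A − (-3)·I) = 2, so dim ker(A − (-3)·I) = n − 2 = 3

Summary:
  λ = -3: algebraic multiplicity = 5, geometric multiplicity = 3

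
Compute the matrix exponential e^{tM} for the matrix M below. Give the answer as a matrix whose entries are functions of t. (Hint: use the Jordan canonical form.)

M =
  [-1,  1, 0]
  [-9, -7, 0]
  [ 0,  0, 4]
e^{tM} =
  [3*t*exp(-4*t) + exp(-4*t), t*exp(-4*t), 0]
  [-9*t*exp(-4*t), -3*t*exp(-4*t) + exp(-4*t), 0]
  [0, 0, exp(4*t)]

Strategy: write M = P · J · P⁻¹ where J is a Jordan canonical form, so e^{tM} = P · e^{tJ} · P⁻¹, and e^{tJ} can be computed block-by-block.

M has Jordan form
J =
  [-4,  1, 0]
  [ 0, -4, 0]
  [ 0,  0, 4]
(up to reordering of blocks).

Per-block formulas:
  For a 2×2 Jordan block J_2(-4): exp(t · J_2(-4)) = e^(-4t)·(I + t·N), where N is the 2×2 nilpotent shift.
  For a 1×1 block at λ = 4: exp(t · [4]) = [e^(4t)].

After assembling e^{tJ} and conjugating by P, we get:

e^{tM} =
  [3*t*exp(-4*t) + exp(-4*t), t*exp(-4*t), 0]
  [-9*t*exp(-4*t), -3*t*exp(-4*t) + exp(-4*t), 0]
  [0, 0, exp(4*t)]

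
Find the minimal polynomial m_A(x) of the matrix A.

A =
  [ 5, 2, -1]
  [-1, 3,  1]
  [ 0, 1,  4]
x^3 - 12*x^2 + 48*x - 64

The characteristic polynomial is χ_A(x) = (x - 4)^3, so the eigenvalues are known. The minimal polynomial is
  m_A(x) = Π_λ (x − λ)^{k_λ}
where k_λ is the size of the *largest* Jordan block for λ (equivalently, the smallest k with (A − λI)^k v = 0 for every generalised eigenvector v of λ).

  λ = 4: largest Jordan block has size 3, contributing (x − 4)^3

So m_A(x) = (x - 4)^3 = x^3 - 12*x^2 + 48*x - 64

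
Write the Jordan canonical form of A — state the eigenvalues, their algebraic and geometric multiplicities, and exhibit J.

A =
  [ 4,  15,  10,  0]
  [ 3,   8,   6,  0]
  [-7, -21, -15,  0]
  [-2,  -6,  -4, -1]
J_2(-1) ⊕ J_1(-1) ⊕ J_1(-1)

The characteristic polynomial is
  det(x·I − A) = x^4 + 4*x^3 + 6*x^2 + 4*x + 1 = (x + 1)^4

Eigenvalues and multiplicities (the geometric multiplicity of λ is n − rank(A − λI), which equals the number of Jordan blocks for λ):
  λ = -1: algebraic multiplicity = 4, geometric multiplicity = 3

Determining the block sizes for each eigenvalue:
  λ = -1: 3 blocks summing to 4 forces exactly one block of size 2 and the rest size 1 → block sizes [2, 1, 1]

Assembling the blocks gives a Jordan form
J =
  [-1,  1,  0,  0]
  [ 0, -1,  0,  0]
  [ 0,  0, -1,  0]
  [ 0,  0,  0, -1]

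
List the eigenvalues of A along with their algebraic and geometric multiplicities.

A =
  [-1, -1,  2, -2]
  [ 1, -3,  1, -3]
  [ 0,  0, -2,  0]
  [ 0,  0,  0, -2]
λ = -2: alg = 4, geom = 2

Step 1 — factor the characteristic polynomial to read off the algebraic multiplicities:
  χ_A(x) = (x + 2)^4

Step 2 — compute geometric multiplicities via the rank-nullity identity g(λ) = n − rank(A − λI):
  rank(A − (-2)·I) = 2, so dim ker(A − (-2)·I) = n − 2 = 2

Summary:
  λ = -2: algebraic multiplicity = 4, geometric multiplicity = 2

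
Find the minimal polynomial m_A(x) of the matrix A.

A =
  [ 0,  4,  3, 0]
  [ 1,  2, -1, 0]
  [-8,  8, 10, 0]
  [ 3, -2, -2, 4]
x^3 - 12*x^2 + 48*x - 64

The characteristic polynomial is χ_A(x) = (x - 4)^4, so the eigenvalues are known. The minimal polynomial is
  m_A(x) = Π_λ (x − λ)^{k_λ}
where k_λ is the size of the *largest* Jordan block for λ (equivalently, the smallest k with (A − λI)^k v = 0 for every generalised eigenvector v of λ).

  λ = 4: largest Jordan block has size 3, contributing (x − 4)^3

So m_A(x) = (x - 4)^3 = x^3 - 12*x^2 + 48*x - 64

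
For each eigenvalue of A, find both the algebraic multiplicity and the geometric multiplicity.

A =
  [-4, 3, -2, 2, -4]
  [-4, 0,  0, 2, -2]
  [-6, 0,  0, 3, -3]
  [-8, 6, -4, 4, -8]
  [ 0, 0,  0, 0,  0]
λ = 0: alg = 5, geom = 3

Step 1 — factor the characteristic polynomial to read off the algebraic multiplicities:
  χ_A(x) = x^5

Step 2 — compute geometric multiplicities via the rank-nullity identity g(λ) = n − rank(A − λI):
  rank(A − (0)·I) = 2, so dim ker(A − (0)·I) = n − 2 = 3

Summary:
  λ = 0: algebraic multiplicity = 5, geometric multiplicity = 3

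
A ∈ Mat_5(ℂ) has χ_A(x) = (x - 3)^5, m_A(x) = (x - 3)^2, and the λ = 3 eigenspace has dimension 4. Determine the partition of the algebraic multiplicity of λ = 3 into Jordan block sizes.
Block sizes for λ = 3: [2, 1, 1, 1]

Step 1 — from the characteristic polynomial, algebraic multiplicity of λ = 3 is 5. From dim ker(A − (3)·I) = 4, there are exactly 4 Jordan blocks for λ = 3.
Step 2 — from the minimal polynomial, the factor (x − 3)^2 tells us the largest block for λ = 3 has size 2.
Step 3 — with total size 5, 4 blocks, and largest block 2, the block sizes (in nonincreasing order) are [2, 1, 1, 1].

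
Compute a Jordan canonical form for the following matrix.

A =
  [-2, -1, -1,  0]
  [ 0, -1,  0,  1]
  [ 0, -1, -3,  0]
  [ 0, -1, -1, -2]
J_3(-2) ⊕ J_1(-2)

The characteristic polynomial is
  det(x·I − A) = x^4 + 8*x^3 + 24*x^2 + 32*x + 16 = (x + 2)^4

Eigenvalues and multiplicities (the geometric multiplicity of λ is n − rank(A − λI), which equals the number of Jordan blocks for λ):
  λ = -2: algebraic multiplicity = 4, geometric multiplicity = 2

Determining the block sizes for each eigenvalue:
  λ = -2: with am = 4 and gm = 2, the partition is not yet determined (e.g. several partitions of 4 into 2 parts exist). Let N = A − (-2)·I. Computing rank(N^1) = 2, rank(N^2) = 1, rank(N^3) = 0; the number of blocks of size ≥ j is rank(N^{j−1}) − rank(N^j), giving [2, 1, 1]. So we have 1 block(s) of size 3, 1 block(s) of size 1 → block sizes [3, 1]

Assembling the blocks gives a Jordan form
J =
  [-2,  1,  0,  0]
  [ 0, -2,  1,  0]
  [ 0,  0, -2,  0]
  [ 0,  0,  0, -2]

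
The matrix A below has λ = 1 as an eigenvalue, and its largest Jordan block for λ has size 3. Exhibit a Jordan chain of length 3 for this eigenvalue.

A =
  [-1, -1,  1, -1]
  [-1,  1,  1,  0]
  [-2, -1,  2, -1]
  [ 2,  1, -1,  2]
A Jordan chain for λ = 1 of length 3:
v_1 = (1, 0, 1, -1)ᵀ
v_2 = (-2, -1, -2, 2)ᵀ
v_3 = (1, 0, 0, 0)ᵀ

Let N = A − (1)·I. We want v_3 with N^3 v_3 = 0 but N^2 v_3 ≠ 0; then v_{j-1} := N · v_j for j = 3, …, 2.

Pick v_3 = (1, 0, 0, 0)ᵀ.
Then v_2 = N · v_3 = (-2, -1, -2, 2)ᵀ.
Then v_1 = N · v_2 = (1, 0, 1, -1)ᵀ.

Sanity check: (A − (1)·I) v_1 = (0, 0, 0, 0)ᵀ = 0. ✓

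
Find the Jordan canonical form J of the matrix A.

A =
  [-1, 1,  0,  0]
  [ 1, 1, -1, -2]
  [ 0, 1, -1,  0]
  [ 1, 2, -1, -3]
J_3(-1) ⊕ J_1(-1)

The characteristic polynomial is
  det(x·I − A) = x^4 + 4*x^3 + 6*x^2 + 4*x + 1 = (x + 1)^4

Eigenvalues and multiplicities (the geometric multiplicity of λ is n − rank(A − λI), which equals the number of Jordan blocks for λ):
  λ = -1: algebraic multiplicity = 4, geometric multiplicity = 2

Determining the block sizes for each eigenvalue:
  λ = -1: with am = 4 and gm = 2, the partition is not yet determined (e.g. several partitions of 4 into 2 parts exist). Let N = A − (-1)·I. Computing rank(N^1) = 2, rank(N^2) = 1, rank(N^3) = 0; the number of blocks of size ≥ j is rank(N^{j−1}) − rank(N^j), giving [2, 1, 1]. So we have 1 block(s) of size 3, 1 block(s) of size 1 → block sizes [3, 1]

Assembling the blocks gives a Jordan form
J =
  [-1,  1,  0,  0]
  [ 0, -1,  1,  0]
  [ 0,  0, -1,  0]
  [ 0,  0,  0, -1]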